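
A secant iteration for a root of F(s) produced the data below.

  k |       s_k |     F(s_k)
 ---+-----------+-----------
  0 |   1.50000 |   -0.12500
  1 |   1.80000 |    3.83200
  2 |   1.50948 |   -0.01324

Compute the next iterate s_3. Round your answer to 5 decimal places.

1.51048

s_3 = 1.50948 − (-0.01324)·(1.50948 − 1.80000) / (-0.01324 − 3.83200)
   = 1.50948 − (0.0038465)/(-3.8452400) = 1.5104803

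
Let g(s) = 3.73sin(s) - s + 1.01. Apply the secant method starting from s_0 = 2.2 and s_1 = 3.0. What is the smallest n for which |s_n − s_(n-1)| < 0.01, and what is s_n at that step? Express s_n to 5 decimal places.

n = 4, s_n = 2.67799

g(2.2) = 1.8256916, g(3.0) = -1.4636224
s_2 = 3.0000000 − (-1.4636224)·(0.8000000)/(-3.2893140) = 2.6440298;  |Δ| = 0.3559702
g(2.6440298) = 0.1462446
s_3 = 2.6440298 − 0.1462446·(-0.3559702)/(1.6098670) = 2.6763670;  |Δ| = 0.0323373
g(2.6763670) = 0.0070021
s_4 = 2.6763670 − 0.0070021·(0.0323373)/(-0.1392425) = 2.6779932;  |Δ| = 0.0016262
|s_4 − s_3| = 0.0016262 < 0.01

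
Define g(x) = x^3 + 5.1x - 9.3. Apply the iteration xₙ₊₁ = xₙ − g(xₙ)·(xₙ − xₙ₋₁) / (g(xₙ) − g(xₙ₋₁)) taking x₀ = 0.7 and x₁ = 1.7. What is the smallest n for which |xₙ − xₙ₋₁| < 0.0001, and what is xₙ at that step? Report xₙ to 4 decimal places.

g(0.7) = -5.387000, g(1.7) = 4.283000
x₂ = 1.700000 − 4.283000·(1.000000)/(9.670000) = 1.257084;  |Δ| = 0.442916
g(1.257084) = -0.902354
x₃ = 1.257084 − (-0.902354)·(-0.442916)/(-5.185354) = 1.334160;  |Δ| = 0.077076
g(1.334160) = -0.121003
x₄ = 1.334160 − (-0.121003)·(0.077076)/(0.781352) = 1.346096;  |Δ| = 0.011936
g(1.346096) = 0.004183
x₅ = 1.346096 − 0.004183·(0.011936)/(0.125186) = 1.345697;  |Δ| = 0.000399
g(1.345697) = -0.000019
x₆ = 1.345697 − (-0.000019)·(-0.000399)/(-0.004202) = 1.345699;  |Δ| = 0.000002
|x₆ − x₅| = 0.000002 < 0.0001

n = 6, xₙ = 1.3457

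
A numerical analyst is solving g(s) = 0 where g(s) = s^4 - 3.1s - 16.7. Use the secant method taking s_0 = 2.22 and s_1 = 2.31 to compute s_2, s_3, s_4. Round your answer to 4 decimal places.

g(2.22) = 0.707127, g(2.31) = 4.612963
s_2 = 2.310000 − 4.612963·(2.310000 − 2.220000) / (4.612963 − 0.707127) = 2.310000 − (0.415167)/(3.905837) = 2.203706
g(2.203706) = 0.052360
s_3 = 2.203706 − 0.052360·(2.203706 − 2.310000) / (0.052360 − 4.612963) = 2.203706 − (-0.005566)/(-4.560603) = 2.202486
g(2.202486) = 0.003946
s_4 = 2.202486 − 0.003946·(2.202486 − 2.203706) / (0.003946 − 0.052360) = 2.202486 − (-0.000005)/(-0.048414) = 2.202386

2.2037, 2.2025, 2.2024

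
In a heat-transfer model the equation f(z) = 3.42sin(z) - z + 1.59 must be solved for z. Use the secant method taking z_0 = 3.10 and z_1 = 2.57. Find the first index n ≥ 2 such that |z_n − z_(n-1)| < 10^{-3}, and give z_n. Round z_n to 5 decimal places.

f(3.10) = -1.3677941, f(2.57) = 0.8701250
z_2 = 2.5700000 − 0.8701250·(-0.5300000)/(2.2379191) = 2.7760692;  |Δ| = 0.2060692
f(2.7760692) = 0.0363694
z_3 = 2.7760692 − 0.0363694·(0.2060692)/(-0.8337556) = 2.7850582;  |Δ| = 0.0089890
f(2.7850582) = -0.0013800
z_4 = 2.7850582 − (-0.0013800)·(0.0089890)/(-0.0377494) = 2.7847296;  |Δ| = 0.0003286
|z_4 − z_3| = 0.0003286 < 10^{-3}

n = 4, z_n = 2.78473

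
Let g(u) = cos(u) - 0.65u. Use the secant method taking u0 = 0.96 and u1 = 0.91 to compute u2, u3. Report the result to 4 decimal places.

0.9253, 0.9254

g(0.96) = -0.050480, g(0.91) = 0.022246
u2 = 0.910000 − 0.022246·(0.910000 − 0.960000) / (0.022246 − (-0.050480)) = 0.910000 − (-0.001112)/(0.072726) = 0.925294
g(0.925294) = 0.000158
u3 = 0.925294 − 0.000158·(0.925294 − 0.910000) / (0.000158 − 0.022246) = 0.925294 − (0.000002)/(-0.022087) = 0.925404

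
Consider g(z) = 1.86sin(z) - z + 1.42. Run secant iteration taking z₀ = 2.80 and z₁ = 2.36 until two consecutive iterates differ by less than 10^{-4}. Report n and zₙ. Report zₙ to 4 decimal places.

n = 5, zₙ = 2.5133

g(2.80) = -0.756922, g(2.36) = 0.370204
z₂ = 2.360000 − 0.370204·(-0.440000)/(1.127126) = 2.504518;  |Δ| = 0.144518
g(2.504518) = 0.021897
z₃ = 2.504518 − 0.021897·(0.144518)/(-0.348307) = 2.513603;  |Δ| = 0.009085
g(2.513603) = -0.000818
z₄ = 2.513603 − (-0.000818)·(0.009085)/(-0.022715) = 2.513276;  |Δ| = 0.000327
g(2.513276) = 0.000002
z₅ = 2.513276 − 0.000002·(-0.000327)/(0.000819) = 2.513277;  |Δ| = 0.000001
|z₅ − z₄| = 0.000001 < 10^{-4}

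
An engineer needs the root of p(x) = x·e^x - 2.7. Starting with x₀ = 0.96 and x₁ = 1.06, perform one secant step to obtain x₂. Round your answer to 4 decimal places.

p(0.96) = -0.192771, p(1.06) = 0.359553
x₂ = 1.060000 − 0.359553·(1.060000 − 0.960000) / (0.359553 − (-0.192771)) = 1.060000 − (0.035955)/(0.552325) = 0.994902

0.9949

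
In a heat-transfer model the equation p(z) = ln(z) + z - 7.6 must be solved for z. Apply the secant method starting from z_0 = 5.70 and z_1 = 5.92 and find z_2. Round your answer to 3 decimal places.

5.836

p(5.70) = -0.15953, p(5.92) = 0.09834
z_2 = 5.92000 − 0.09834·(5.92000 − 5.70000) / (0.09834 − (-0.15953)) = 5.92000 − (0.02163)/(0.25787) = 5.83611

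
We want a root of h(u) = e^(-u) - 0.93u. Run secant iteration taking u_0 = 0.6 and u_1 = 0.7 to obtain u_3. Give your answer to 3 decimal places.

h(0.6) = -0.00919, h(0.7) = -0.15441
u_2 = 0.70000 − (-0.15441)·(0.70000 − 0.60000) / (-0.15441 − (-0.00919)) = 0.70000 − (-0.01544)/(-0.14523) = 0.59367
h(0.59367) = 0.00018
u_3 = 0.59367 − 0.00018·(0.59367 − 0.70000) / (0.00018 − (-0.15441)) = 0.59367 − (-0.00002)/(0.15459) = 0.59380

0.594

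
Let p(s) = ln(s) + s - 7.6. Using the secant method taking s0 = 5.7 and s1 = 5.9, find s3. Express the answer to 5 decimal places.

p(5.7) = -0.1595338, p(5.9) = 0.0749524
s2 = 5.9000000 − 0.0749524·(5.9000000 − 5.7000000) / (0.0749524 − (-0.1595338)) = 5.9000000 − (0.0149905)/(0.2344862) = 5.8360710
p(5.8360710) = 0.0001288
s3 = 5.8360710 − 0.0001288·(5.8360710 − 5.9000000) / (0.0001288 − 0.0749524) = 5.8360710 − (-0.0000082)/(-0.0748236) = 5.8359610

5.83596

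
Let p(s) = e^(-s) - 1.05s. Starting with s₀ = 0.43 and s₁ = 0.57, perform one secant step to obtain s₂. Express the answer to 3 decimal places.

0.550

p(0.43) = 0.19901, p(0.57) = -0.03297
s₂ = 0.57000 − (-0.03297)·(0.57000 − 0.43000) / (-0.03297 − 0.19901) = 0.57000 − (-0.00462)/(-0.23198) = 0.55010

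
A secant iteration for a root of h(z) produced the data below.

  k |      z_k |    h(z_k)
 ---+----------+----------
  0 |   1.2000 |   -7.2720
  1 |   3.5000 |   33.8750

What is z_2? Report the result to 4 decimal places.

1.6065

z_2 = 3.5000 − 33.8750·(3.5000 − 1.2000) / (33.8750 − (-7.2720))
   = 3.5000 − (77.912500)/(41.147000) = 1.606484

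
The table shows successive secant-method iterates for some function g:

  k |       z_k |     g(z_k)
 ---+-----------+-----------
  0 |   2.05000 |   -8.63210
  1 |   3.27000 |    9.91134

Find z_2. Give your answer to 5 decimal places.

z_2 = 3.27000 − 9.91134·(3.27000 − 2.05000) / (9.91134 − (-8.63210))
   = 3.27000 − (12.0918348)/(18.5434400) = 2.6179185

2.61792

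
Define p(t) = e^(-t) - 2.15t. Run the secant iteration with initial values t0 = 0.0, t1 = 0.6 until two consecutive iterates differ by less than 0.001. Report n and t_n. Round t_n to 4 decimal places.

n = 4, t_n = 0.3333

p(0.0) = 1.000000, p(0.6) = -0.741188
t2 = 0.600000 − (-0.741188)·(0.600000)/(-1.741188) = 0.344592;  |Δ| = 0.255408
p(0.344592) = -0.032364
t3 = 0.344592 − (-0.032364)·(-0.255408)/(0.708824) = 0.332931;  |Δ| = 0.011662
p(0.332931) = 0.001019
t4 = 0.332931 − 0.001019·(-0.011662)/(0.033383) = 0.333287;  |Δ| = 0.000356
|t4 − t3| = 0.000356 < 0.001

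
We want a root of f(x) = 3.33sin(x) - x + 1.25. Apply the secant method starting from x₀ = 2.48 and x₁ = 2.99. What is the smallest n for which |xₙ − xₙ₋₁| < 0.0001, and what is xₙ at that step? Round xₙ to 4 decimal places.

f(2.48) = 0.815866, f(2.99) = -1.237128
x₂ = 2.990000 − (-1.237128)·(0.510000)/(-2.052994) = 2.682676;  |Δ| = 0.307324
f(2.682676) = 0.042439
x₃ = 2.682676 − 0.042439·(-0.307324)/(1.279567) = 2.692869;  |Δ| = 0.010193
f(2.692869) = 0.001739
x₄ = 2.692869 − 0.001739·(0.010193)/(-0.040700) = 2.693304;  |Δ| = 0.000436
f(2.693304) = -0.000003
x₅ = 2.693304 − (-0.000003)·(0.000436)/(-0.001743) = 2.693303;  |Δ| = 0.000001
|x₅ − x₄| = 0.000001 < 0.0001

n = 5, xₙ = 2.6933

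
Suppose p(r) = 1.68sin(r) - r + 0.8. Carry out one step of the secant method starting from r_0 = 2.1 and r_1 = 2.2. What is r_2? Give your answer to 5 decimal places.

2.17826

p(2.1) = 0.1501917, p(2.2) = -0.0417260
r_2 = 2.2000000 − (-0.0417260)·(2.2000000 − 2.1000000) / (-0.0417260 − 0.1501917) = 2.2000000 − (-0.0041726)/(-0.1919178) = 2.1782584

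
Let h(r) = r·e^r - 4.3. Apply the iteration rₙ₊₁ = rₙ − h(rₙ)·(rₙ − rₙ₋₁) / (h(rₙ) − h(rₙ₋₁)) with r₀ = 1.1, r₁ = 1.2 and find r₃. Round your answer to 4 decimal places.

h(1.1) = -0.995417, h(1.2) = -0.315860
r₂ = 1.200000 − (-0.315860)·(1.200000 − 1.100000) / (-0.315860 − (-0.995417)) = 1.200000 − (-0.031586)/(0.679558) = 1.246480
h(1.246480) = 0.035357
r₃ = 1.246480 − 0.035357·(1.246480 − 1.200000) / (0.035357 − (-0.315860)) = 1.246480 − (0.001643)/(0.351217) = 1.241801

1.2418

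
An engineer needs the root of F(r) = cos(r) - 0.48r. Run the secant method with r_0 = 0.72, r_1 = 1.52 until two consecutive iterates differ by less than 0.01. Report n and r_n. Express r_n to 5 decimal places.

F(0.72) = 0.4062057, F(1.52) = -0.6788255
r_2 = 1.5200000 − (-0.6788255)·(0.8000000)/(-1.0850312) = 1.0194979;  |Δ| = 0.5005021
F(1.0194979) = 0.0344347
r_3 = 1.0194979 − 0.0344347·(-0.5005021)/(0.7132602) = 1.0436611;  |Δ| = 0.0241632
F(1.0436611) = 0.0021022
r_4 = 1.0436611 − 0.0021022·(0.0241632)/(-0.0323326) = 1.0452321;  |Δ| = 0.0015710
|r_4 − r_3| = 0.0015710 < 0.01

n = 4, r_n = 1.04523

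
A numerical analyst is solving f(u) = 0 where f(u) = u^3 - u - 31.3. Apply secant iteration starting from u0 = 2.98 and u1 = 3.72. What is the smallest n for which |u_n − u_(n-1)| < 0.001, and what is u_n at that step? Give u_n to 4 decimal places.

f(2.98) = -7.816408, f(3.72) = 16.458848
u2 = 3.720000 − 16.458848·(0.740000)/(24.275256) = 3.218273;  |Δ| = 0.501727
f(3.218273) = -1.185710
u3 = 3.218273 − (-1.185710)·(-0.501727)/(-17.644558) = 3.251989;  |Δ| = 0.033716
f(3.251989) = -0.160796
u4 = 3.251989 − (-0.160796)·(0.033716)/(1.024914) = 3.257279;  |Δ| = 0.005290
f(3.257279) = 0.002007
u5 = 3.257279 − 0.002007·(0.005290)/(0.162803) = 3.257213;  |Δ| = 0.000065
|u5 − u4| = 0.000065 < 0.001

n = 5, u_n = 3.2572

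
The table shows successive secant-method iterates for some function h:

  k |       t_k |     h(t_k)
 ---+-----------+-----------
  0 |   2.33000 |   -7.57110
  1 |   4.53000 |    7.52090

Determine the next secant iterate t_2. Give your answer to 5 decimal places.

t_2 = 4.53000 − 7.52090·(4.53000 − 2.33000) / (7.52090 − (-7.57110))
   = 4.53000 − (16.5459800)/(15.0920000) = 3.4336589

3.43366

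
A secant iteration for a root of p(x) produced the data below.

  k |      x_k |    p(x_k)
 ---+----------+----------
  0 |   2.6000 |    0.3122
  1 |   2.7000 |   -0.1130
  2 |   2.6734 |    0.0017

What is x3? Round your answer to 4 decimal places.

2.6738

x3 = 2.6734 − 0.0017·(2.6734 − 2.7000) / (0.0017 − (-0.1130))
   = 2.6734 − (-0.000045)/(0.114700) = 2.673794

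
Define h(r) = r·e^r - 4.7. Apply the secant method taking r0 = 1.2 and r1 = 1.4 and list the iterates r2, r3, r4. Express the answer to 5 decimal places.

h(1.2) = -0.7158597, h(1.4) = 0.9772800
r2 = 1.4000000 − 0.9772800·(1.4000000 − 1.2000000) / (0.9772800 − (-0.7158597)) = 1.4000000 − (0.1954560)/(1.6931396) = 1.2845600
h(1.2845600) = -0.0587845
r3 = 1.2845600 − (-0.0587845)·(1.2845600 − 1.4000000) / (-0.0587845 − 0.9772800) = 1.2845600 − (0.0067861)/(-1.0360644) = 1.2911099
h(1.2911099) = -0.0044647
r4 = 1.2911099 − (-0.0044647)·(1.2911099 − 1.2845600) / (-0.0044647 − (-0.0587845)) = 1.2911099 − (-0.0000292)/(0.0543198) = 1.2916482

1.28456, 1.29111, 1.29165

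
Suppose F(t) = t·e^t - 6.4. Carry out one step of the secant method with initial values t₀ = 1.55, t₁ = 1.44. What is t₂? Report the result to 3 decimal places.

1.469

F(1.55) = 0.90278, F(1.44) = -0.32220
t₂ = 1.44000 − (-0.32220)·(1.44000 − 1.55000) / (-0.32220 − 0.90278) = 1.44000 − (0.03544)/(-1.22498) = 1.46893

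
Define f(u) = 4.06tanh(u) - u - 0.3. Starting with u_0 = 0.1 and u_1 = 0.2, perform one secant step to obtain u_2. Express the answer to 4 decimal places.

0.0984

f(0.1) = 0.004652, f(0.2) = 0.301344
u_2 = 0.200000 − 0.301344·(0.200000 − 0.100000) / (0.301344 − 0.004652) = 0.200000 − (0.030134)/(0.296692) = 0.098432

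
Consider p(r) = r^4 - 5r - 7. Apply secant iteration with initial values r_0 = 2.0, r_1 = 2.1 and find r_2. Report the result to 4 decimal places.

p(2.0) = -1.000000, p(2.1) = 1.948100
r_2 = 2.100000 − 1.948100·(2.100000 − 2.000000) / (1.948100 − (-1.000000)) = 2.100000 − (0.194810)/(2.948100) = 2.033920

2.0339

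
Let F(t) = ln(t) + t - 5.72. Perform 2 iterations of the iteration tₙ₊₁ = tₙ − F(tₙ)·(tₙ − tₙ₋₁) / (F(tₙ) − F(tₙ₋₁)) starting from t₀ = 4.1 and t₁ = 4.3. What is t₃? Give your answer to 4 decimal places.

F(4.1) = -0.209013, F(4.3) = 0.038615
t₂ = 4.300000 − 0.038615·(4.300000 − 4.100000) / (0.038615 − (-0.209013)) = 4.300000 − (0.007723)/(0.247628) = 4.268812
F(4.268812) = 0.000148
t₃ = 4.268812 − 0.000148·(4.268812 − 4.300000) / (0.000148 − 0.038615) = 4.268812 − (-0.000005)/(-0.038467) = 4.268692

4.2687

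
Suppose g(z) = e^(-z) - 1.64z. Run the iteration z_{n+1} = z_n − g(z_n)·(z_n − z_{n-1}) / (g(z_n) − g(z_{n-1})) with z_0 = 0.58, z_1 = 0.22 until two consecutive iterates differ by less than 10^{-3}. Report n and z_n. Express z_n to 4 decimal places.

g(0.58) = -0.391302, g(0.22) = 0.441719
z_2 = 0.220000 − 0.441719·(-0.360000)/(0.833020) = 0.410894;  |Δ| = 0.190894
g(0.410894) = -0.010809
z_3 = 0.410894 − (-0.010809)·(0.190894)/(-0.452528) = 0.406334;  |Δ| = 0.004560
g(0.406334) = -0.000301
z_4 = 0.406334 − (-0.000301)·(-0.004560)/(0.010508) = 0.406204;  |Δ| = 0.000131
|z_4 − z_3| = 0.000131 < 10^{-3}

n = 4, z_n = 0.4062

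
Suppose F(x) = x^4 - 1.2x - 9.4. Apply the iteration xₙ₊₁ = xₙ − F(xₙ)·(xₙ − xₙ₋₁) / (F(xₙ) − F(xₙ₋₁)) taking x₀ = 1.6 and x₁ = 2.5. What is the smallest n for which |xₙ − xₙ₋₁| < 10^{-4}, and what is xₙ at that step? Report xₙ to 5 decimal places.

n = 7, xₙ = 1.84611

F(1.6) = -4.7664000, F(2.5) = 26.6625000
x₂ = 2.5000000 − 26.6625000·(0.9000000)/(31.4289000) = 1.7364909;  |Δ| = 0.7635091
F(1.7364909) = -2.3911473
x₃ = 1.7364909 − (-2.3911473)·(-0.7635091)/(-29.0536473) = 1.7993286;  |Δ| = 0.0628376
F(1.7993286) = -1.0772485
x₄ = 1.7993286 − (-1.0772485)·(0.0628376)/(1.3138988) = 1.8508483;  |Δ| = 0.0515198
F(1.8508483) = 0.1139885
x₅ = 1.8508483 − 0.1139885·(0.0515198)/(1.1912369) = 1.8459185;  |Δ| = 0.0049299
F(1.8459185) = -0.0046255
x₆ = 1.8459185 − (-0.0046255)·(-0.0049299)/(-0.1186140) = 1.8461107;  |Δ| = 0.0001922
F(1.8461107) = -0.0000187
x₇ = 1.8461107 − (-0.0000187)·(0.0001922)/(0.0046069) = 1.8461115;  |Δ| = 0.0000008
|x₇ − x₆| = 0.0000008 < 10^{-4}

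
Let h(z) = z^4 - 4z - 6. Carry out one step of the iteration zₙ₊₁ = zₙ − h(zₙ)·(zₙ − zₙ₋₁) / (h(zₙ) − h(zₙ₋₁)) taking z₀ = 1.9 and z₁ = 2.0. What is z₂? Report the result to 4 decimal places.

h(1.9) = -0.567900, h(2.0) = 2.000000
z₂ = 2.000000 − 2.000000·(2.000000 − 1.900000) / (2.000000 − (-0.567900)) = 2.000000 − (0.200000)/(2.567900) = 1.922115

1.9221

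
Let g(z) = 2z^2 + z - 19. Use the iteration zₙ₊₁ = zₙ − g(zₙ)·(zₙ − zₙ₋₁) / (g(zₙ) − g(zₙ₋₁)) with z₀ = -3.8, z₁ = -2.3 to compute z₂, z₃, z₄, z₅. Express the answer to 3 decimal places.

g(-3.8) = 6.08000, g(-2.3) = -10.72000
z₂ = -2.30000 − (-10.72000)·(-2.30000 − (-3.80000)) / (-10.72000 − 6.08000) = -2.30000 − (-16.08000)/(-16.80000) = -3.25714
g(-3.25714) = -1.03918
z₃ = -3.25714 − (-1.03918)·(-3.25714 − (-2.30000)) / (-1.03918 − (-10.72000)) = -3.25714 − (0.99465)/(9.68082) = -3.35989
g(-3.35989) = 0.21779
z₄ = -3.35989 − 0.21779·(-3.35989 − (-3.25714)) / (0.21779 − (-1.03918)) = -3.35989 − (-0.02238)/(1.25698) = -3.34208
g(-3.34208) = -0.00302
z₅ = -3.34208 − (-0.00302)·(-3.34208 − (-3.35989)) / (-0.00302 − 0.21779) = -3.34208 − (-0.00005)/(-0.22082) = -3.34233

-3.257, -3.360, -3.342, -3.342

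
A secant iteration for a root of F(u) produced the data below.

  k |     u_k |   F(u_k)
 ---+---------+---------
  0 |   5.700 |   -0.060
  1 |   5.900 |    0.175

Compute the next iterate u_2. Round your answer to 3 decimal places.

u_2 = 5.900 − 0.175·(5.900 − 5.700) / (0.175 − (-0.060))
   = 5.900 − (0.03500)/(0.23500) = 5.75106

5.751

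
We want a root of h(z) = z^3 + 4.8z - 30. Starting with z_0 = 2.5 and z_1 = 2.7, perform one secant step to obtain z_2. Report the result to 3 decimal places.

h(2.5) = -2.37500, h(2.7) = 2.64300
z_2 = 2.70000 − 2.64300·(2.70000 − 2.50000) / (2.64300 − (-2.37500)) = 2.70000 − (0.52860)/(5.01800) = 2.59466

2.595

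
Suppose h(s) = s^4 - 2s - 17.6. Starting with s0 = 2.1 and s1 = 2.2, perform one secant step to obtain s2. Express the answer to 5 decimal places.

h(2.1) = -2.3519000, h(2.2) = 1.4256000
s2 = 2.2000000 − 1.4256000·(2.2000000 − 2.1000000) / (1.4256000 − (-2.3519000)) = 2.2000000 − (0.1425600)/(3.7775000) = 2.1622608

2.16226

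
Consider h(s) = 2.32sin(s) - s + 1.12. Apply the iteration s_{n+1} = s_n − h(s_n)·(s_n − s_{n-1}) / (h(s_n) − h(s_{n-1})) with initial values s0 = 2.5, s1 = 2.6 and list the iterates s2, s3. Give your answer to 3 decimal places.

h(2.5) = 0.00846, h(2.6) = -0.28404
s2 = 2.60000 − (-0.28404)·(2.60000 − 2.50000) / (-0.28404 − 0.00846) = 2.60000 − (-0.02840)/(-0.29249) = 2.50289
h(2.50289) = 0.00019
s3 = 2.50289 − 0.00019·(2.50289 − 2.60000) / (0.00019 − (-0.28404)) = 2.50289 − (-0.00002)/(0.28422) = 2.50295

2.503, 2.503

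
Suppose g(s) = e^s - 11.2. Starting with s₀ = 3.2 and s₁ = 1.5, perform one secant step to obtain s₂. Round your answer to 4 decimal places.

g(3.2) = 13.332530, g(1.5) = -6.718311
s₂ = 1.500000 − (-6.718311)·(1.500000 − 3.200000) / (-6.718311 − 13.332530) = 1.500000 − (11.421129)/(-20.050841) = 2.069608

2.0696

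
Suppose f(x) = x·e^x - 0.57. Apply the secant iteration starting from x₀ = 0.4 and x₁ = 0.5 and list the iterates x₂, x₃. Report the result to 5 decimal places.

f(0.4) = 0.0267299, f(0.5) = 0.2543606
x₂ = 0.5000000 − 0.2543606·(0.5000000 − 0.4000000) / (0.2543606 − 0.0267299) = 0.5000000 − (0.0254361)/(0.2276308) = 0.3882574
f(0.3882574) = 0.0024502
x₃ = 0.3882574 − 0.0024502·(0.3882574 − 0.5000000) / (0.0024502 − 0.2543606) = 0.3882574 − (-0.0002738)/(-0.2519104) = 0.3871705

0.38826, 0.38717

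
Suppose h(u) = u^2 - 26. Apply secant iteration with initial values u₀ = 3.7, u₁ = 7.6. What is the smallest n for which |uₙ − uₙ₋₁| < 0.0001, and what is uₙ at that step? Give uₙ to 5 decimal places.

h(3.7) = -12.3100000, h(7.6) = 31.7600000
u₂ = 7.6000000 − 31.7600000·(3.9000000)/(44.0700000) = 4.7893805;  |Δ| = 2.8106195
h(4.7893805) = -3.0618341
u₃ = 4.7893805 − (-3.0618341)·(-2.8106195)/(-34.8218341) = 5.0365143;  |Δ| = 0.2471338
h(5.0365143) = -0.6335238
u₄ = 5.0365143 − (-0.6335238)·(0.2471338)/(2.4283103) = 5.1009892;  |Δ| = 0.0644749
h(5.1009892) = 0.0200909
u₅ = 5.1009892 − 0.0200909·(0.0644749)/(0.6536148) = 5.0990074;  |Δ| = 0.0019818
h(5.0990074) = -0.0001239
u₆ = 5.0990074 − (-0.0001239)·(-0.0019818)/(-0.0202148) = 5.0990195;  |Δ| = 0.0000121
|u₆ − u₅| = 0.0000121 < 0.0001

n = 6, uₙ = 5.09902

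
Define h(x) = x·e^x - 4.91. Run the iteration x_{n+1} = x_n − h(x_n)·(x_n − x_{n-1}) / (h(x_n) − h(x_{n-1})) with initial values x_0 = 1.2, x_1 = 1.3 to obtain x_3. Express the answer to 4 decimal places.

1.3164

h(1.2) = -0.925860, h(1.3) = -0.139914
x_2 = 1.300000 − (-0.139914)·(1.300000 − 1.200000) / (-0.139914 − (-0.925860)) = 1.300000 − (-0.013991)/(0.785945) = 1.317802
h(1.317802) = 0.012258
x_3 = 1.317802 − 0.012258·(1.317802 − 1.300000) / (0.012258 − (-0.139914)) = 1.317802 − (0.000218)/(0.152172) = 1.316368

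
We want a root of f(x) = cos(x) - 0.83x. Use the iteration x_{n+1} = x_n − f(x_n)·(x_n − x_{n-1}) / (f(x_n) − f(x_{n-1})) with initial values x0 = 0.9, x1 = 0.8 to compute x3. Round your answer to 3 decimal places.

0.821

f(0.9) = -0.12539, f(0.8) = 0.03271
x2 = 0.80000 − 0.03271·(0.80000 − 0.90000) / (0.03271 − (-0.12539)) = 0.80000 − (-0.00327)/(0.15810) = 0.82069
f(0.82069) = 0.00055
x3 = 0.82069 − 0.00055·(0.82069 − 0.80000) / (0.00055 − 0.03271) = 0.82069 − (0.00001)/(-0.03216) = 0.82104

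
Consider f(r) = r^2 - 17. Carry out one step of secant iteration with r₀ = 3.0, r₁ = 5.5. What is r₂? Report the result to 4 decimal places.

f(3.0) = -8.000000, f(5.5) = 13.250000
r₂ = 5.500000 − 13.250000·(5.500000 − 3.000000) / (13.250000 − (-8.000000)) = 5.500000 − (33.125000)/(21.250000) = 3.941176

3.9412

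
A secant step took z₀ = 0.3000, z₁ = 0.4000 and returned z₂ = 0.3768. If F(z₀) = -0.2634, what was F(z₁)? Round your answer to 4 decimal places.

The secant line through (0.3000, -0.2634) and (0.4000, F(z₁)) crosses zero at z₂ = 0.3768.
So (0.3000, -0.2634), (0.4000, F(z₁)), (0.3768, 0) are collinear:
F(z₁) = -0.2634 · (0.4000 − 0.3768) / (0.3000 − 0.3768) = -0.2634 · (0.023200)/(-0.076800) = 0.079569

0.0796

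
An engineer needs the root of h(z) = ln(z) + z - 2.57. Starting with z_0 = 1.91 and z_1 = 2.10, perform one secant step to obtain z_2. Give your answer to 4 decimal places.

h(1.91) = -0.012897, h(2.10) = 0.271937
z_2 = 2.100000 − 0.271937·(2.100000 − 1.910000) / (0.271937 − (-0.012897)) = 2.100000 − (0.051668)/(0.284834) = 1.918603

1.9186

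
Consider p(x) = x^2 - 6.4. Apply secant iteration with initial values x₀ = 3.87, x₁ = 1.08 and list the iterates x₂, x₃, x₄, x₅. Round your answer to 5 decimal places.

2.13729, 2.70671, 2.51549, 2.52934

p(3.87) = 8.5769000, p(1.08) = -5.2336000
x₂ = 1.0800000 − (-5.2336000)·(1.0800000 − 3.8700000) / (-5.2336000 − 8.5769000) = 1.0800000 − (14.6017440)/(-13.8105000) = 2.1372929
p(2.1372929) = -1.8319789
x₃ = 2.1372929 − (-1.8319789)·(2.1372929 − 1.0800000) / (-1.8319789 − (-5.2336000)) = 2.1372929 − (-1.9369384)/(3.4016211) = 2.7067092
p(2.7067092) = 0.9262747
x₄ = 2.7067092 − 0.9262747·(2.7067092 − 2.1372929) / (0.9262747 − (-1.8319789)) = 2.7067092 − (0.5274359)/(2.7582536) = 2.5154882
p(2.5154882) = -0.0723189
x₅ = 2.5154882 − (-0.0723189)·(2.5154882 − 2.7067092) / (-0.0723189 − 0.9262747) = 2.5154882 − (0.0138289)/(-0.9985935) = 2.5293366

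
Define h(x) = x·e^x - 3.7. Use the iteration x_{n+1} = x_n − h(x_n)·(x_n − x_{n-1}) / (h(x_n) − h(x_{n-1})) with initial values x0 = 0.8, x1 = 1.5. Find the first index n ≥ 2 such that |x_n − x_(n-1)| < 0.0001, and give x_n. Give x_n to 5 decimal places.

n = 6, x_n = 1.15995

h(0.8) = -1.9195673, h(1.5) = 3.0225336
x2 = 1.5000000 − 3.0225336·(0.7000000)/(4.9421009) = 1.0718878;  |Δ| = 0.4281122
h(1.0718878) = -0.5691352
x3 = 1.0718878 − (-0.5691352)·(-0.4281122)/(-3.5916688) = 1.1397264;  |Δ| = 0.0678386
h(1.1397264) = -0.1373144
x4 = 1.1397264 − (-0.1373144)·(0.0678386)/(0.4318209) = 1.1612983;  |Δ| = 0.0215719
h(1.1612983) = 0.0092770
x5 = 1.1612983 − 0.0092770·(0.0215719)/(0.1465914) = 1.1599332;  |Δ| = 0.0013652
h(1.1599332) = -0.0001379
x6 = 1.1599332 − (-0.0001379)·(-0.0013652)/(-0.0094149) = 1.1599532;  |Δ| = 0.0000200
|x6 − x5| = 0.0000200 < 0.0001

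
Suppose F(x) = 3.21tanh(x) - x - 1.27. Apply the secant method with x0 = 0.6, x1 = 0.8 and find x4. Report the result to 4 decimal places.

F(0.6) = -0.146071, F(0.8) = 0.061558
x2 = 0.800000 − 0.061558·(0.800000 − 0.600000) / (0.061558 − (-0.146071)) = 0.800000 − (0.012312)/(0.207629) = 0.740704
F(0.740704) = 0.010217
x3 = 0.740704 − 0.010217·(0.740704 − 0.800000) / (0.010217 − 0.061558) = 0.740704 − (-0.000606)/(-0.051342) = 0.728904
F(0.728904) = -0.001018
x4 = 0.728904 − (-0.001018)·(0.728904 − 0.740704) / (-0.001018 − 0.010217) = 0.728904 − (0.000012)/(-0.011234) = 0.729973

0.7300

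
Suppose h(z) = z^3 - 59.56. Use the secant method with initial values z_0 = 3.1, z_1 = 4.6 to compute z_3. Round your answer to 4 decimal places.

h(3.1) = -29.769000, h(4.6) = 37.776000
z_2 = 4.600000 − 37.776000·(4.600000 − 3.100000) / (37.776000 − (-29.769000)) = 4.600000 − (56.664000)/(67.545000) = 3.761093
h(3.761093) = -6.356270
z_3 = 3.761093 − (-6.356270)·(3.761093 − 4.600000) / (-6.356270 − 37.776000) = 3.761093 − (5.332322)/(-44.132270) = 3.881919

3.8819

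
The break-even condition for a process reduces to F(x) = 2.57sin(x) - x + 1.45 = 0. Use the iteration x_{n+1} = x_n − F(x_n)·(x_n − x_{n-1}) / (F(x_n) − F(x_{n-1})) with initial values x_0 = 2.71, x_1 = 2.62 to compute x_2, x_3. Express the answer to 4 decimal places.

2.6537, 2.6540

F(2.71) = -0.184923, F(2.62) = 0.110532
x_2 = 2.620000 − 0.110532·(2.620000 − 2.710000) / (0.110532 − (-0.184923)) = 2.620000 − (-0.009948)/(0.295455) = 2.653670
F(2.653670) = 0.001126
x_3 = 2.653670 − 0.001126·(2.653670 − 2.620000) / (0.001126 − 0.110532) = 2.653670 − (0.000038)/(-0.109406) = 2.654016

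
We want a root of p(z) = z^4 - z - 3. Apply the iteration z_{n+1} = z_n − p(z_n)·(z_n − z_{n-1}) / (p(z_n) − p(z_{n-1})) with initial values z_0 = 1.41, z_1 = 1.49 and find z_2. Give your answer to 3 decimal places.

1.451

p(1.41) = -0.45746, p(1.49) = 0.43884
z_2 = 1.49000 − 0.43884·(1.49000 − 1.41000) / (0.43884 − (-0.45746)) = 1.49000 − (0.03511)/(0.89630) = 1.45083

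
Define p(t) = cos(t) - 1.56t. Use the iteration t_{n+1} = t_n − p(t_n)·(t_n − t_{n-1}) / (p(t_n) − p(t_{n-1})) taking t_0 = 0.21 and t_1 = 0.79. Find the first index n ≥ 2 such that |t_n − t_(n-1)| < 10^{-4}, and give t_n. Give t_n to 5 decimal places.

p(0.21) = 0.6504309, p(0.79) = -0.5285547
t_2 = 0.7900000 − (-0.5285547)·(0.5800000)/(-1.1789856) = 0.5299784;  |Δ| = 0.2600216
p(0.5299784) = 0.0360517
t_3 = 0.5299784 − 0.0360517·(-0.2600216)/(0.5646064) = 0.5465815;  |Δ| = 0.0166031
p(0.5465815) = 0.0016392
t_4 = 0.5465815 − 0.0016392·(0.0166031)/(-0.0344125) = 0.5473724;  |Δ| = 0.0007909
p(0.5473724) = -0.0000059
t_5 = 0.5473724 − (-0.0000059)·(0.0007909)/(-0.0016451) = 0.5473695;  |Δ| = 0.0000028
|t_5 − t_4| = 0.0000028 < 10^{-4}

n = 5, t_n = 0.54737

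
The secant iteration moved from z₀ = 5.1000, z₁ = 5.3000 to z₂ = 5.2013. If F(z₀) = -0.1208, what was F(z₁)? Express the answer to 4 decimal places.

0.1177

The secant line through (5.1000, -0.1208) and (5.3000, F(z₁)) crosses zero at z₂ = 5.2013.
So (5.1000, -0.1208), (5.3000, F(z₁)), (5.2013, 0) are collinear:
F(z₁) = -0.1208 · (5.3000 − 5.2013) / (5.1000 − 5.2013) = -0.1208 · (0.098700)/(-0.101300) = 0.117700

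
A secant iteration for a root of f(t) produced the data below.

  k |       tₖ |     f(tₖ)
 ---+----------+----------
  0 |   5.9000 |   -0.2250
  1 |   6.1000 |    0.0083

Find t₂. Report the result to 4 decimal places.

t₂ = 6.1000 − 0.0083·(6.1000 − 5.9000) / (0.0083 − (-0.2250))
   = 6.1000 − (0.001660)/(0.233300) = 6.092885

6.0929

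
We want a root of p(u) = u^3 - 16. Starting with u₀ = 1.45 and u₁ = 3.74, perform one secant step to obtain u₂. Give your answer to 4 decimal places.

p(1.45) = -12.951375, p(3.74) = 36.313624
u₂ = 3.740000 − 36.313624·(3.740000 − 1.450000) / (36.313624 − (-12.951375)) = 3.740000 − (83.158199)/(49.264999) = 2.052023

2.0520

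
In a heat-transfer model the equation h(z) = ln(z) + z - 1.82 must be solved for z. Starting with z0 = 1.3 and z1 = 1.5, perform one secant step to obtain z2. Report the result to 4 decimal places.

1.4502

h(1.3) = -0.257636, h(1.5) = 0.085465
z2 = 1.500000 − 0.085465·(1.500000 − 1.300000) / (0.085465 − (-0.257636)) = 1.500000 − (0.017093)/(0.343101) = 1.450181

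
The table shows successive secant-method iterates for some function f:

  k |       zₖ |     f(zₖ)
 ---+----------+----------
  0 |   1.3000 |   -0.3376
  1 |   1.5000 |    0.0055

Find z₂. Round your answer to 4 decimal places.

1.4968

z₂ = 1.5000 − 0.0055·(1.5000 − 1.3000) / (0.0055 − (-0.3376))
   = 1.5000 − (0.001100)/(0.343100) = 1.496794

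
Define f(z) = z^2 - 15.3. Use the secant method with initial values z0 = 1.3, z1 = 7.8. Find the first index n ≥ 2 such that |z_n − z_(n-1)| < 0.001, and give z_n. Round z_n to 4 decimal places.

n = 7, z_n = 3.9115

f(1.3) = -13.610000, f(7.8) = 45.540000
z2 = 7.800000 − 45.540000·(6.500000)/(59.150000) = 2.795604;  |Δ| = 5.004396
f(2.795604) = -7.484596
z3 = 2.795604 − (-7.484596)·(-5.004396)/(-53.024596) = 3.501991;  |Δ| = 0.706387
f(3.501991) = -3.036057
z4 = 3.501991 − (-3.036057)·(0.706387)/(4.448539) = 3.984089;  |Δ| = 0.482098
f(3.984089) = 0.572966
z5 = 3.984089 − 0.572966·(0.482098)/(3.609023) = 3.907552;  |Δ| = 0.076537
f(3.907552) = -0.031041
z6 = 3.907552 − (-0.031041)·(-0.076537)/(-0.604006) = 3.911485;  |Δ| = 0.003933
f(3.911485) = -0.000286
z7 = 3.911485 − (-0.000286)·(0.003933)/(0.030755) = 3.911521;  |Δ| = 0.000037
|z7 − z6| = 0.000037 < 0.001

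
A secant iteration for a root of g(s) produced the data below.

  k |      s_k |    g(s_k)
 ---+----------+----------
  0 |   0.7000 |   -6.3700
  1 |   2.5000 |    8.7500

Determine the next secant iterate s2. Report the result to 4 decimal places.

s2 = 2.5000 − 8.7500·(2.5000 − 0.7000) / (8.7500 − (-6.3700))
   = 2.5000 − (15.750000)/(15.120000) = 1.458333

1.4583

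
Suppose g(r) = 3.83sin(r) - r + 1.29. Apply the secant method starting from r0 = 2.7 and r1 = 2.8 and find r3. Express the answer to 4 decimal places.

2.7504

g(2.7) = 0.226865, g(2.8) = -0.226995
r2 = 2.800000 − (-0.226995)·(2.800000 − 2.700000) / (-0.226995 − 0.226865) = 2.800000 − (-0.022700)/(-0.453860) = 2.749986
g(2.749986) = 0.001827
r3 = 2.749986 − 0.001827·(2.749986 − 2.800000) / (0.001827 − (-0.226995)) = 2.749986 − (-0.000091)/(0.228822) = 2.750385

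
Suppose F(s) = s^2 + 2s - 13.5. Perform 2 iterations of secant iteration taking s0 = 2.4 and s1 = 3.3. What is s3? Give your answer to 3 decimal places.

2.806

F(2.4) = -2.94000, F(3.3) = 3.99000
s2 = 3.30000 − 3.99000·(3.30000 − 2.40000) / (3.99000 − (-2.94000)) = 3.30000 − (3.59100)/(6.93000) = 2.78182
F(2.78182) = -0.19785
s3 = 2.78182 − (-0.19785)·(2.78182 − 3.30000) / (-0.19785 − 3.99000) = 2.78182 − (0.10252)/(-4.18785) = 2.80630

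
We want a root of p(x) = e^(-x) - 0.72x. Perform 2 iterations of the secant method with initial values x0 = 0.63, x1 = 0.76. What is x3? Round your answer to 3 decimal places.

p(0.63) = 0.07899, p(0.76) = -0.07953
x2 = 0.76000 − (-0.07953)·(0.76000 − 0.63000) / (-0.07953 − 0.07899) = 0.76000 − (-0.01034)/(-0.15853) = 0.69478
p(0.69478) = -0.00105
x3 = 0.69478 − (-0.00105)·(0.69478 − 0.76000) / (-0.00105 − (-0.07953)) = 0.69478 − (0.00007)/(0.07848) = 0.69390

0.694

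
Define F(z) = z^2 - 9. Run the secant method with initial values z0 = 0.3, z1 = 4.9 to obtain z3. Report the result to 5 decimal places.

F(0.3) = -8.9100000, F(4.9) = 15.0100000
z2 = 4.9000000 − 15.0100000·(4.9000000 − 0.3000000) / (15.0100000 − (-8.9100000)) = 4.9000000 − (69.0460000)/(23.9200000) = 2.0134615
F(2.0134615) = -4.9459726
z3 = 2.0134615 − (-4.9459726)·(2.0134615 − 4.9000000) / (-4.9459726 − 15.0100000) = 2.0134615 − (14.2767402)/(-19.9559726) = 2.7288734

2.72887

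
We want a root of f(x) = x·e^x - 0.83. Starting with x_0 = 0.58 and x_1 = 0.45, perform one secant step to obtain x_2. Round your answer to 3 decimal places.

0.499

f(0.58) = 0.20590, f(0.45) = -0.12426
x_2 = 0.45000 − (-0.12426)·(0.45000 − 0.58000) / (-0.12426 − 0.20590) = 0.45000 − (0.01615)/(-0.33016) = 0.49893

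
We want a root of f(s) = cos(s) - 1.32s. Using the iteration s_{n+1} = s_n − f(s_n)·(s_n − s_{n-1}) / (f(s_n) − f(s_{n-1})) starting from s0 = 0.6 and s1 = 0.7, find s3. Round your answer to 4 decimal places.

f(0.6) = 0.033336, f(0.7) = -0.159158
s2 = 0.700000 − (-0.159158)·(0.700000 − 0.600000) / (-0.159158 − 0.033336) = 0.700000 − (-0.015916)/(-0.192493) = 0.617318
f(0.617318) = 0.000574
s3 = 0.617318 − 0.000574·(0.617318 − 0.700000) / (0.000574 − (-0.159158)) = 0.617318 − (-0.000048)/(0.159732) = 0.617615

0.6176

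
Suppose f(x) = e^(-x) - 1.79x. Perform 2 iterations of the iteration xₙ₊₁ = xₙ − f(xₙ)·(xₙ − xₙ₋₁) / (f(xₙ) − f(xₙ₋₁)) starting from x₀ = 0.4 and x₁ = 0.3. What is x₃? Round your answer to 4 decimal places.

f(0.4) = -0.045680, f(0.3) = 0.203818
x₂ = 0.300000 − 0.203818·(0.300000 − 0.400000) / (0.203818 − (-0.045680)) = 0.300000 − (-0.020382)/(0.249498) = 0.381691
f(0.381691) = -0.000522
x₃ = 0.381691 − (-0.000522)·(0.381691 − 0.300000) / (-0.000522 − 0.203818) = 0.381691 − (-0.000043)/(-0.204340) = 0.381483

0.3815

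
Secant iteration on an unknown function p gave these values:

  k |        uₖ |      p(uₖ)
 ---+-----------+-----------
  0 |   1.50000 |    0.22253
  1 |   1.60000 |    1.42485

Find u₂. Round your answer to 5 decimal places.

1.48149

u₂ = 1.60000 − 1.42485·(1.60000 − 1.50000) / (1.42485 − 0.22253)
   = 1.60000 − (0.1424850)/(1.2023200) = 1.4814916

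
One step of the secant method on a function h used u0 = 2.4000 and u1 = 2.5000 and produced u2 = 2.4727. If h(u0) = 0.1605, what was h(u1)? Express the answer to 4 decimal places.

-0.0603

The secant line through (2.4000, 0.1605) and (2.5000, h(u1)) crosses zero at u2 = 2.4727.
So (2.4000, 0.1605), (2.5000, h(u1)), (2.4727, 0) are collinear:
h(u1) = 0.1605 · (2.5000 − 2.4727) / (2.4000 − 2.4727) = 0.1605 · (0.027300)/(-0.072700) = -0.060270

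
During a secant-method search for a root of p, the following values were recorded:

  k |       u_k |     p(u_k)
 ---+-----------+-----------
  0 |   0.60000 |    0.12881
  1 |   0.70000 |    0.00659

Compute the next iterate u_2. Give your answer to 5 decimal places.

u_2 = 0.70000 − 0.00659·(0.70000 − 0.60000) / (0.00659 − 0.12881)
   = 0.70000 − (0.0006590)/(-0.1222200) = 0.7053919

0.70539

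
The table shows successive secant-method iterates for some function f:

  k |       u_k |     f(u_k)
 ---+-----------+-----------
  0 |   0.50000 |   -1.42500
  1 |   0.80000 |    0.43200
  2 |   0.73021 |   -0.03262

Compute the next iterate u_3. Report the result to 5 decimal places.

u_3 = 0.73021 − (-0.03262)·(0.73021 − 0.80000) / (-0.03262 − 0.43200)
   = 0.73021 − (0.0022765)/(-0.4646200) = 0.7351098

0.73511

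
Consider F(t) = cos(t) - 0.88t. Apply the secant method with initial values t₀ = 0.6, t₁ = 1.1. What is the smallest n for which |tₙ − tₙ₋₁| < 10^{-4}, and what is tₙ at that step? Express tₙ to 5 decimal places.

n = 5, tₙ = 0.79543

F(0.6) = 0.2973356, F(1.1) = -0.5144039
t₂ = 1.1000000 − (-0.5144039)·(0.5000000)/(-0.8117395) = 0.7831472;  |Δ| = 0.3168528
F(0.7831472) = 0.0195271
t₃ = 0.7831472 − 0.0195271·(-0.3168528)/(0.5339310) = 0.7947353;  |Δ| = 0.0115881
F(0.7947353) = 0.0011067
t₄ = 0.7947353 − 0.0011067·(0.0115881)/(-0.0184204) = 0.7954315;  |Δ| = 0.0006962
F(0.7954315) = -0.0000030
t₅ = 0.7954315 − (-0.0000030)·(0.0006962)/(-0.0011097) = 0.7954296;  |Δ| = 0.0000019
|t₅ − t₄| = 0.0000019 < 10^{-4}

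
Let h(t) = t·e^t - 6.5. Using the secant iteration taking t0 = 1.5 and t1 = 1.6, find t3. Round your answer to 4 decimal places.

h(1.5) = 0.222534, h(1.6) = 1.424852
t2 = 1.600000 − 1.424852·(1.600000 − 1.500000) / (1.424852 − 0.222534) = 1.600000 − (0.142485)/(1.202318) = 1.481491
h(1.481491) = 0.017823
t3 = 1.481491 − 0.017823·(1.481491 − 1.600000) / (0.017823 − 1.424852) = 1.481491 − (-0.002112)/(-1.407028) = 1.479990

1.4800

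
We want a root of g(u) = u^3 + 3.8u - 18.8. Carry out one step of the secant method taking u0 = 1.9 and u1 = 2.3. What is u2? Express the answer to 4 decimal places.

g(1.9) = -4.721000, g(2.3) = 2.107000
u2 = 2.300000 − 2.107000·(2.300000 − 1.900000) / (2.107000 − (-4.721000)) = 2.300000 − (0.842800)/(6.828000) = 2.176567

2.1766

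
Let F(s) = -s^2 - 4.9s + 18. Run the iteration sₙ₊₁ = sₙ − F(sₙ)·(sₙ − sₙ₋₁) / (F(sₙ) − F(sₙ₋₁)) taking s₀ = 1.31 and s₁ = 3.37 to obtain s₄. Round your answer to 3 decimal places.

2.449

F(1.31) = 9.86490, F(3.37) = -9.86990
s₂ = 3.37000 − (-9.86990)·(3.37000 − 1.31000) / (-9.86990 − 9.86490) = 3.37000 − (-20.33199)/(-19.73480) = 2.33974
F(2.33974) = 1.06090
s₃ = 2.33974 − 1.06090·(2.33974 − 3.37000) / (1.06090 − (-9.86990)) = 2.33974 − (-1.09300)/(10.93080) = 2.43973
F(2.43973) = 0.09302
s₄ = 2.43973 − 0.09302·(2.43973 − 2.33974) / (0.09302 − 1.06090) = 2.43973 − (0.00930)/(-0.96788) = 2.44934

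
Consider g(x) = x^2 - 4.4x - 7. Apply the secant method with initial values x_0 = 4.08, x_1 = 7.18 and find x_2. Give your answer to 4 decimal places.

g(4.08) = -8.305600, g(7.18) = 12.960400
x_2 = 7.180000 − 12.960400·(7.180000 − 4.080000) / (12.960400 − (-8.305600)) = 7.180000 − (40.177240)/(21.266000) = 5.290729

5.2907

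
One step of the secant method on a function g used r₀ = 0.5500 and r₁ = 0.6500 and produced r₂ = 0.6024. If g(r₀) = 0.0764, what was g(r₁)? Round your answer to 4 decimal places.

The secant line through (0.5500, 0.0764) and (0.6500, g(r₁)) crosses zero at r₂ = 0.6024.
So (0.5500, 0.0764), (0.6500, g(r₁)), (0.6024, 0) are collinear:
g(r₁) = 0.0764 · (0.6500 − 0.6024) / (0.5500 − 0.6024) = 0.0764 · (0.047600)/(-0.052400) = -0.069402

-0.0694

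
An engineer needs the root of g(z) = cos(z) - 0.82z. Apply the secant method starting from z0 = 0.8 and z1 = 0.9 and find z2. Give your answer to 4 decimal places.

0.8259

g(0.8) = 0.040707, g(0.9) = -0.116390
z2 = 0.900000 − (-0.116390)·(0.900000 − 0.800000) / (-0.116390 − 0.040707) = 0.900000 − (-0.011639)/(-0.157097) = 0.825912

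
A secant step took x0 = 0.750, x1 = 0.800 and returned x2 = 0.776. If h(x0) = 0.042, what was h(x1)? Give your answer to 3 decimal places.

The secant line through (0.750, 0.042) and (0.800, h(x1)) crosses zero at x2 = 0.776.
So (0.750, 0.042), (0.800, h(x1)), (0.776, 0) are collinear:
h(x1) = 0.042 · (0.800 − 0.776) / (0.750 − 0.776) = 0.042 · (0.02400)/(-0.02600) = -0.03877

-0.039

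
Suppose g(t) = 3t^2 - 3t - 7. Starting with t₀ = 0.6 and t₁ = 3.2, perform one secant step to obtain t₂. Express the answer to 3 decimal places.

g(0.6) = -7.72000, g(3.2) = 14.12000
t₂ = 3.20000 − 14.12000·(3.20000 − 0.60000) / (14.12000 − (-7.72000)) = 3.20000 − (36.71200)/(21.84000) = 1.51905

1.519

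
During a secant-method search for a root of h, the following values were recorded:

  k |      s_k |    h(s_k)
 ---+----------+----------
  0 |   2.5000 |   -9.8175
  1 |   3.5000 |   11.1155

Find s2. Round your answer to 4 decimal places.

s2 = 3.5000 − 11.1155·(3.5000 − 2.5000) / (11.1155 − (-9.8175))
   = 3.5000 − (11.115500)/(20.933000) = 2.968996

2.9690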